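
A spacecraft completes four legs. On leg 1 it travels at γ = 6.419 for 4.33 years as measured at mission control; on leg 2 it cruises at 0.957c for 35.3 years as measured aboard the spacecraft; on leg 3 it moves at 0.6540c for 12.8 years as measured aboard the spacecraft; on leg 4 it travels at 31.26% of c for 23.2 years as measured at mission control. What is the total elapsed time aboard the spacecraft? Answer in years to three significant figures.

Leg 1: γ = 6.419; τ_1 = 4.33/6.419 = 0.6746 years.
Leg 2: 35.3 years is already measured aboard the spacecraft.
Leg 3: 12.8 years is already measured aboard the spacecraft.
Leg 4: β = 0.3126; γ = 1/√(1 − 0.3126²) = 1/√0.9023 = 1.053; τ_4 = 23.2/1.053 = 22.04 years.
Total: 0.6746 + 35.30 + 12.80 + 22.04 years.

τ = 70.8 years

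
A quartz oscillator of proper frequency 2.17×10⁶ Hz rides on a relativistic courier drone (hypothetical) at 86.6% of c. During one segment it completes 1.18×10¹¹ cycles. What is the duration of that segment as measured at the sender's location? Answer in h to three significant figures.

β = 0.866; γ = 1/√(1 − 0.866²) = 1/√0.2500 = 2.000
Proper time for N cycles: τ = N/f = 1.18×10¹¹/(2.17×10⁶) = 5.438×10⁴ s = 15.10 h.
Lab-frame duration Δt = γτ = 2.000 × 15.10 = 30.21 h.

Δt = 30.2 h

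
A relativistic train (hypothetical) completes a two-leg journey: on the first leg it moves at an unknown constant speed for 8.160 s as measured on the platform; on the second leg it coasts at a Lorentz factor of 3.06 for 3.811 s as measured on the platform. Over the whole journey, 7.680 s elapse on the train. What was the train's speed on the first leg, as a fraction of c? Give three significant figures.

Leg 1: speed unknown; τ_1 = 8.160/γ_1.
Leg 2: γ = 3.06; τ_2 = 3.811/3.060 = 1.245 s.
Total proper time: τ_1 + 1.245 = 7.680, so τ_1 = 7.680 − 1.245 = 6.435 s.
γ_1 = 8.160/6.435 = 1.268; β = √(1 − 1/γ²) = √0.3782.

β = 0.615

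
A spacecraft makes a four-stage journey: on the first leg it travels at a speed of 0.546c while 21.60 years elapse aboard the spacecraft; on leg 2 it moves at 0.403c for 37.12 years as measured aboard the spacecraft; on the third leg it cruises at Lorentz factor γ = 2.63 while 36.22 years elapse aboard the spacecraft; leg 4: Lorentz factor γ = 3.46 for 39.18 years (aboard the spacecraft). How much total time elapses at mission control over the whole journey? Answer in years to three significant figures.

Leg 1: γ = 1/√(1 − 0.546²) = 1/√0.7019 = 1.194; Δt_1 = 1.194 × 21.60 = 25.78 years.
Leg 2: γ = 1/√(1 − 0.403²) = 1/√0.8376 = 1.093; Δt_2 = 1.093 × 37.12 = 40.56 years.
Leg 3: γ = 2.63; Δt_3 = 2.630 × 36.22 = 95.26 years.
Leg 4: γ = 3.46; Δt_4 = 3.460 × 39.18 = 135.6 years.
Total: 25.78 + 40.56 + 95.26 + 135.6 years.

Δt = 297 years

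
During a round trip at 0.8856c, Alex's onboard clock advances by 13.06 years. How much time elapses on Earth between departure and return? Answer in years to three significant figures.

γ = 1/√(1 − 0.8856²) = 1/√0.2157 = 2.153
Earth-frame duration is the dilated interval: Δt = γτ = 2.153 × 13.06 years.

Δt = 28.1 years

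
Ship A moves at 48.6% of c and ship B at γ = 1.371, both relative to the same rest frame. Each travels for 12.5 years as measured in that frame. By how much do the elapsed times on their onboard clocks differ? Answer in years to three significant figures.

A: β = 0.486; γ = 1/√(1 − 0.486²) = 1/√0.7638 = 1.144; τ_A = 12.5/1.144 = 10.92 years.
B: γ = 1.371; τ_B = 12.5/1.371 = 9.117 years.

|τ_A − τ_B| = 1.81 years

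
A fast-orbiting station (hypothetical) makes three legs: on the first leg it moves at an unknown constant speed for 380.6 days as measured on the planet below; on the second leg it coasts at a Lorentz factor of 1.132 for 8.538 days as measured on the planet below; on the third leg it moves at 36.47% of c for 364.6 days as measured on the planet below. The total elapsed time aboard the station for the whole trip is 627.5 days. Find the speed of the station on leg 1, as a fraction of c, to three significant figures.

β = 0.676

Leg 1: speed unknown; τ_1 = 380.6/γ_1.
Leg 2: γ = 1.132; τ_2 = 8.538/1.132 = 7.542 days.
Leg 3: β = 0.3647; γ = 1/√(1 − 0.3647²) = 1/√0.8670 = 1.074; τ_3 = 364.6/1.074 = 339.5 days.
Total proper time: τ_1 + 7.542 + 339.5 = 627.5, so τ_1 = 627.5 − 347.0 = 280.5 days.
γ_1 = 380.6/280.5 = 1.357; β = √(1 − 1/γ²) = √0.4570.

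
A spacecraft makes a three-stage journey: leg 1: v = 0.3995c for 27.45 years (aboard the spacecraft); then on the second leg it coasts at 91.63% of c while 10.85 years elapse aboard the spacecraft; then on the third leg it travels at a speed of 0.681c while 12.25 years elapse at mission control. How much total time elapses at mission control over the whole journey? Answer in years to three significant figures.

Δt = 69.3 years

Leg 1: γ = 1/√(1 − 0.3995²) = 1/√0.8404 = 1.091; Δt_1 = 1.091 × 27.45 = 29.94 years.
Leg 2: β = 0.9163; γ = 1/√(1 − 0.9163²) = 1/√0.1604 = 2.497; Δt_2 = 2.497 × 10.85 = 27.09 years.
Leg 3: 12.25 years is already measured at mission control.
Total: 29.94 + 27.09 + 12.25 years.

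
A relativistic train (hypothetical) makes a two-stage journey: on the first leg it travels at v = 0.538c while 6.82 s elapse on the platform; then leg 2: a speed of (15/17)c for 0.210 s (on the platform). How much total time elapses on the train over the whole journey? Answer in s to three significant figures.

Leg 1: γ = 1/√(1 − 0.538²) = 1/√0.7106 = 1.186; τ_1 = 6.82/1.186 = 5.749 s.
Leg 2: γ = 1/√(1 − (15/17)²) = 17/8 = 2.125; τ_2 = 0.210/2.125 = 0.09882 s.
Total: 5.749 + 0.09882 s.

τ = 5.85 s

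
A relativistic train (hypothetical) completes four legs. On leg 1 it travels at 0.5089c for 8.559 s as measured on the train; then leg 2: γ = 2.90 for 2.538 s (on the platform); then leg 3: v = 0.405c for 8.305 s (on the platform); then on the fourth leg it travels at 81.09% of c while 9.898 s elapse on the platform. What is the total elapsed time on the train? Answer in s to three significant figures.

τ = 22.8 s

Leg 1: 8.559 s is already measured on the train.
Leg 2: γ = 2.90; τ_2 = 2.538/2.900 = 0.8752 s.
Leg 3: γ = 1/√(1 − 0.405²) = 1/√0.8360 = 1.094; τ_3 = 8.305/1.094 = 7.593 s.
Leg 4: β = 0.8109; γ = 1/√(1 − 0.8109²) = 1/√0.3424 = 1.709; τ_4 = 9.898/1.709 = 5.792 s.
Total: 8.559 + 0.8752 + 7.593 + 5.792 s.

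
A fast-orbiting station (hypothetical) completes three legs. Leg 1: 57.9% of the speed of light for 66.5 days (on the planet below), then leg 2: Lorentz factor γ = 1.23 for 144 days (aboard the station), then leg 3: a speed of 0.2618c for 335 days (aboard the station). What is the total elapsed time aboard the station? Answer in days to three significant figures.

Leg 1: β = 0.579; γ = 1/√(1 − 0.579²) = 1/√0.6648 = 1.227; τ_1 = 66.5/1.227 = 54.22 days.
Leg 2: 144 days is already measured aboard the station.
Leg 3: 335 days is already measured aboard the station.
Total: 54.22 + 144.0 + 335.0 days.

τ = 533 days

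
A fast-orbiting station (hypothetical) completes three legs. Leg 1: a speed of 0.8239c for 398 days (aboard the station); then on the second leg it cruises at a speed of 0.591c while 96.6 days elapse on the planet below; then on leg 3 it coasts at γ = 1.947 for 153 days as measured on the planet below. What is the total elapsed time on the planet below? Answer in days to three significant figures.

Leg 1: γ = 1/√(1 − 0.8239²) = 1/√0.3212 = 1.764; Δt_1 = 1.764 × 398 = 702.3 days.
Leg 2: 96.6 days is already measured on the planet below.
Leg 3: 153 days is already measured on the planet below.
Total: 702.3 + 96.60 + 153.0 days.

Δt = 952 days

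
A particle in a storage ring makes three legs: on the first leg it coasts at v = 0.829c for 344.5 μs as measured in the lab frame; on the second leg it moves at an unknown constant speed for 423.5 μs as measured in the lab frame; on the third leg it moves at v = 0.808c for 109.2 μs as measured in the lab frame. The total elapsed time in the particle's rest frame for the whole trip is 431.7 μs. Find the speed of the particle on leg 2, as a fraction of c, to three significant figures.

Leg 1: γ = 1/√(1 − 0.829²) = 1/√0.3128 = 1.788; τ_1 = 344.5/1.788 = 192.7 μs.
Leg 2: speed unknown; τ_2 = 423.5/γ_2.
Leg 3: γ = 1/√(1 − 0.808²) = 1/√0.3471 = 1.697; τ_3 = 109.2/1.697 = 64.34 μs.
Total proper time: 192.7 + τ_2 + 64.34 = 431.7, so τ_2 = 431.7 − 257.0 = 174.7 μs.
γ_2 = 423.5/174.7 = 2.424; β = √(1 − 1/γ²) = √0.8298.

β = 0.911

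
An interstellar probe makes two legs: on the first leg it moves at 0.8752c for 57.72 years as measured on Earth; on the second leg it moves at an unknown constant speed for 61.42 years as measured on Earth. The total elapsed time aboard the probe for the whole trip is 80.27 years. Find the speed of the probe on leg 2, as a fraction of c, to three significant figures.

Leg 1: γ = 1/√(1 − 0.8752²) = 1/√0.2340 = 2.067; τ_1 = 57.72/2.067 = 27.92 years.
Leg 2: speed unknown; τ_2 = 61.42/γ_2.
Total proper time: 27.92 + τ_2 = 80.27, so τ_2 = 80.27 − 27.92 = 52.35 years.
γ_2 = 61.42/52.35 = 1.173; β = √(1 − 1/γ²) = √0.2736.

β = 0.523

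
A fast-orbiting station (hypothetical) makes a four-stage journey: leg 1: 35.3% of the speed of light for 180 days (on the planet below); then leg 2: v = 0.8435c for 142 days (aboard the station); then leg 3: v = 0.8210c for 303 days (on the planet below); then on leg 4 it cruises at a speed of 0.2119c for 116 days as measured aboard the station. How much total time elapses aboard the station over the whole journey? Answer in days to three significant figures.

Leg 1: β = 0.353; γ = 1/√(1 − 0.353²) = 1/√0.8754 = 1.069; τ_1 = 180/1.069 = 168.4 days.
Leg 2: 142 days is already measured aboard the station.
Leg 3: γ = 1/√(1 − 0.8210²) = 1/√0.3260 = 1.752; τ_3 = 303/1.752 = 173.0 days.
Leg 4: 116 days is already measured aboard the station.
Total: 168.4 + 142.0 + 173.0 + 116.0 days.

τ = 599 days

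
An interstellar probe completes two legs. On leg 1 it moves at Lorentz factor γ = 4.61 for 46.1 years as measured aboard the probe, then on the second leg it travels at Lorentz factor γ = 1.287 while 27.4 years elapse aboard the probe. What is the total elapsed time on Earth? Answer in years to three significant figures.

Δt = 248 years

Leg 1: γ = 4.61; Δt_1 = 4.610 × 46.1 = 212.5 years.
Leg 2: γ = 1.287; Δt_2 = 1.287 × 27.4 = 35.26 years.
Total: 212.5 + 35.26 years.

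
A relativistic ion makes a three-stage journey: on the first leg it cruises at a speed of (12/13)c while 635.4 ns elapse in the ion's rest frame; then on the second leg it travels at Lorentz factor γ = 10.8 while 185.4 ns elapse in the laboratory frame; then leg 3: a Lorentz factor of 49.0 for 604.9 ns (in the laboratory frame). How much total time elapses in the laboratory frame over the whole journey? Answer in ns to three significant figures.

Leg 1: γ = 1/√(1 − (12/13)²) = 13/5 = 2.600; Δt_1 = 2.600 × 635.4 = 1652 ns.
Leg 2: 185.4 ns is already measured in the laboratory frame.
Leg 3: 604.9 ns is already measured in the laboratory frame.
Total: 1652 + 185.4 + 604.9 ns.

Δt = 2440 ns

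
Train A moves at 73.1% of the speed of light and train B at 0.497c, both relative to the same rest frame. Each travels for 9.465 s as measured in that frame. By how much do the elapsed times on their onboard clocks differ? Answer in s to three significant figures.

|τ_A − τ_B| = 1.75 s

A: β = 0.731; γ = 1/√(1 − 0.731²) = 1/√0.4656 = 1.465; τ_A = 9.465/1.465 = 6.459 s.
B: γ = 1/√(1 − 0.497²) = 1/√0.7530 = 1.152; τ_B = 9.465/1.152 = 8.213 s.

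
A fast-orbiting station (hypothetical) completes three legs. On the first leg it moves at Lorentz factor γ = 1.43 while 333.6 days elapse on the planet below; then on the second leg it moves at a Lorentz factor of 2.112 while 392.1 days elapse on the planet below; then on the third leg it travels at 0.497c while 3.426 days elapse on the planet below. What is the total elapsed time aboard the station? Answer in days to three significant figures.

τ = 422 days

Leg 1: γ = 1.43; τ_1 = 333.6/1.430 = 233.3 days.
Leg 2: γ = 2.112; τ_2 = 392.1/2.112 = 185.7 days.
Leg 3: γ = 1/√(1 − 0.497²) = 1/√0.7530 = 1.152; τ_3 = 3.426/1.152 = 2.973 days.
Total: 233.3 + 185.7 + 2.973 days.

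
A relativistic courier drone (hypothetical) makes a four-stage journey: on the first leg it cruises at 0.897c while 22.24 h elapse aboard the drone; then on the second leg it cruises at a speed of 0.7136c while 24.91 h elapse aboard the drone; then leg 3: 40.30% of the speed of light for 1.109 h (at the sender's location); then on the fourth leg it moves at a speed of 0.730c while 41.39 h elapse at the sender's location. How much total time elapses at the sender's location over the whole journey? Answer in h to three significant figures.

Leg 1: γ = 1/√(1 − 0.897²) = 1/√0.1954 = 2.262; Δt_1 = 2.262 × 22.24 = 50.31 h.
Leg 2: γ = 1/√(1 − 0.7136²) = 1/√0.4908 = 1.427; Δt_2 = 1.427 × 24.91 = 35.56 h.
Leg 3: 1.109 h is already measured at the sender's location.
Leg 4: 41.39 h is already measured at the sender's location.
Total: 50.31 + 35.56 + 1.109 + 41.39 h.

Δt = 128 h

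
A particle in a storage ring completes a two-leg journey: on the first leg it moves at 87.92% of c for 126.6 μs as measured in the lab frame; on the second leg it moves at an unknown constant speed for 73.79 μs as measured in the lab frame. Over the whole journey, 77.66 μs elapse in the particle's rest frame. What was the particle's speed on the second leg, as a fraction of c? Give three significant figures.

β = 0.972

Leg 1: β = 0.8792; γ = 1/√(1 − 0.8792²) = 1/√0.2270 = 2.099; τ_1 = 126.6/2.099 = 60.32 μs.
Leg 2: speed unknown; τ_2 = 73.79/γ_2.
Total proper time: 60.32 + τ_2 = 77.66, so τ_2 = 77.66 − 60.32 = 17.34 μs.
γ_2 = 73.79/17.34 = 4.255; β = √(1 − 1/γ²) = √0.9448.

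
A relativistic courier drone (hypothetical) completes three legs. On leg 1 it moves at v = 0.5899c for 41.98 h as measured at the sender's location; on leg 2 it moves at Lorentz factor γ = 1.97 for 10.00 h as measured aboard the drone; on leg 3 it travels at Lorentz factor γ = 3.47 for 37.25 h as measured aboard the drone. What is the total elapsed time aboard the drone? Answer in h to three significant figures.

Leg 1: γ = 1/√(1 − 0.5899²) = 1/√0.6520 = 1.238; τ_1 = 41.98/1.238 = 33.90 h.
Leg 2: 10.00 h is already measured aboard the drone.
Leg 3: 37.25 h is already measured aboard the drone.
Total: 33.90 + 10.00 + 37.25 h.

τ = 81.1 h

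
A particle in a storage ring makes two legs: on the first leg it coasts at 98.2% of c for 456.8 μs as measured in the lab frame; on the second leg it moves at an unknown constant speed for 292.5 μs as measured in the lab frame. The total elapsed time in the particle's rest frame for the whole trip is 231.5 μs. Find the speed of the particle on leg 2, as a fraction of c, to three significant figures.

β = 0.868

Leg 1: β = 0.982; γ = 1/√(1 − 0.982²) = 1/√0.03568 = 5.294; τ_1 = 456.8/5.294 = 86.28 μs.
Leg 2: speed unknown; τ_2 = 292.5/γ_2.
Total proper time: 86.28 + τ_2 = 231.5, so τ_2 = 231.5 − 86.28 = 145.2 μs.
γ_2 = 292.5/145.2 = 2.014; β = √(1 − 1/γ²) = √0.7535.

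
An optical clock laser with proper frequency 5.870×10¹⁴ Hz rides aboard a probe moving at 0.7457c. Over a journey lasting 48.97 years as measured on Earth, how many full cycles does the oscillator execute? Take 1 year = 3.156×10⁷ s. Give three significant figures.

γ = 1/√(1 − 0.7457²) = 1/√0.4439 = 1.501
The oscillator's own cycle count is N = f × τ where τ is the proper time aboard the probe. τ = Δt/γ = 48.97/1.501 = 32.63 years = 1.030×10⁹ s.
N = 5.870×10¹⁴ × 1.030×10⁹ = 6.045×10²³.

N = 6.04×10²³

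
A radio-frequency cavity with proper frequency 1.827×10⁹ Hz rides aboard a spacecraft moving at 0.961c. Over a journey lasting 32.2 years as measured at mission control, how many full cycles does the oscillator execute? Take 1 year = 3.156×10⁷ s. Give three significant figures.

γ = 1/√(1 − 0.961²) = 1/√0.07648 = 3.616
The oscillator's own cycle count is N = f × τ where τ is the proper time aboard the spacecraft. τ = Δt/γ = 32.2/3.616 = 8.905 years = 2.810×10⁸ s.
N = 1.827×10⁹ × 2.810×10⁸ = 5.135×10¹⁷.

N = 5.13×10¹⁷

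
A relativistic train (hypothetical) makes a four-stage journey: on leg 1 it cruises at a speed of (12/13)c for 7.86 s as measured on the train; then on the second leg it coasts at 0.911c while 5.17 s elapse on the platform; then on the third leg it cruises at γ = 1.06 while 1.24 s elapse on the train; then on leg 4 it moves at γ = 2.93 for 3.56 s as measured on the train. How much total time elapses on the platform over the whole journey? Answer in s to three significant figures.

Δt = 37.4 s

Leg 1: γ = 1/√(1 − (12/13)²) = 13/5 = 2.600; Δt_1 = 2.600 × 7.86 = 20.44 s.
Leg 2: 5.17 s is already measured on the platform.
Leg 3: γ = 1.06; Δt_3 = 1.060 × 1.24 = 1.314 s.
Leg 4: γ = 2.93; Δt_4 = 2.930 × 3.56 = 10.43 s.
Total: 20.44 + 5.170 + 1.314 + 10.43 s.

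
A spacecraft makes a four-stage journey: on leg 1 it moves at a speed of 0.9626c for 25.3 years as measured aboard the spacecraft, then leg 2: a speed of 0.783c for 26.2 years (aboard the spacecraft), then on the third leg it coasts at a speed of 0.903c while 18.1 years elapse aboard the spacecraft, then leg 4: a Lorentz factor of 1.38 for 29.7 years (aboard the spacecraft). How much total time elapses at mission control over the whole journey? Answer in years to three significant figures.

Leg 1: γ = 1/√(1 − 0.9626²) = 1/√0.07340 = 3.691; Δt_1 = 3.691 × 25.3 = 93.38 years.
Leg 2: γ = 1/√(1 − 0.783²) = 1/√0.3869 = 1.608; Δt_2 = 1.608 × 26.2 = 42.12 years.
Leg 3: γ = 1/√(1 − 0.903²) = 1/√0.1846 = 2.328; Δt_3 = 2.328 × 18.1 = 42.13 years.
Leg 4: γ = 1.38; Δt_4 = 1.380 × 29.7 = 40.99 years.
Total: 93.38 + 42.12 + 42.13 + 40.99 years.

Δt = 219 years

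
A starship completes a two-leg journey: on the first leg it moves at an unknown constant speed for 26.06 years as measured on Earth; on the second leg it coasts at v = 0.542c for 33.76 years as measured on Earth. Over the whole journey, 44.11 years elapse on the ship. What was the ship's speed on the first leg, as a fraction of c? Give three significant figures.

Leg 1: speed unknown; τ_1 = 26.06/γ_1.
Leg 2: γ = 1/√(1 − 0.542²) = 1/√0.7062 = 1.190; τ_2 = 33.76/1.190 = 28.37 years.
Total proper time: τ_1 + 28.37 = 44.11, so τ_1 = 44.11 − 28.37 = 15.74 years.
γ_1 = 26.06/15.74 = 1.656; β = √(1 − 1/γ²) = √0.6352.

β = 0.797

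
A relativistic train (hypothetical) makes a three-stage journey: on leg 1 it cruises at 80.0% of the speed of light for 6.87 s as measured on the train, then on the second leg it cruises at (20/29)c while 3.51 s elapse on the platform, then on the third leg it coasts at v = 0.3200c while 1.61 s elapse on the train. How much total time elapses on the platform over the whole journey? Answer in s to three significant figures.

Δt = 16.7 s

Leg 1: β = 0.800; γ = 1/√(1 − 0.800²) = 1/√0.3600 = 1.667; Δt_1 = 1.667 × 6.87 = 11.45 s.
Leg 2: 3.51 s is already measured on the platform.
Leg 3: γ = 1/√(1 − 0.3200²) = 1/√0.8976 = 1.056; Δt_3 = 1.056 × 1.61 = 1.699 s.
Total: 11.45 + 3.510 + 1.699 s.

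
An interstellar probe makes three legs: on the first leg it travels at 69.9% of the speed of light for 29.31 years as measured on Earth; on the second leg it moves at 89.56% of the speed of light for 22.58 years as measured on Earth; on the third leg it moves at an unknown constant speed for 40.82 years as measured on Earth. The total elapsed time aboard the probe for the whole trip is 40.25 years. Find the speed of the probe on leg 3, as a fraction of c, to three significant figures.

Leg 1: β = 0.699; γ = 1/√(1 − 0.699²) = 1/√0.5114 = 1.398; τ_1 = 29.31/1.398 = 20.96 years.
Leg 2: β = 0.8956; γ = 1/√(1 − 0.8956²) = 1/√0.1979 = 2.248; τ_2 = 22.58/2.248 = 10.04 years.
Leg 3: speed unknown; τ_3 = 40.82/γ_3.
Total proper time: 20.96 + 10.04 + τ_3 = 40.25, so τ_3 = 40.25 − 31.01 = 9.245 years.
γ_3 = 40.82/9.245 = 4.415; β = √(1 − 1/γ²) = √0.9487.

β = 0.974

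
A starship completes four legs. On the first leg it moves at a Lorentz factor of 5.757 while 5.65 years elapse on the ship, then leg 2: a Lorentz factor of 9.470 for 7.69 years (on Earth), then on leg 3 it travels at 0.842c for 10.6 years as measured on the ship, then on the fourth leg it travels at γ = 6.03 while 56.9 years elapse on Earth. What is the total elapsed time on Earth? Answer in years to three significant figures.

Leg 1: γ = 5.757; Δt_1 = 5.757 × 5.65 = 32.53 years.
Leg 2: 7.69 years is already measured on Earth.
Leg 3: γ = 1/√(1 − 0.842²) = 1/√0.2910 = 1.854; Δt_3 = 1.854 × 10.6 = 19.65 years.
Leg 4: 56.9 years is already measured on Earth.
Total: 32.53 + 7.690 + 19.65 + 56.90 years.

Δt = 117 years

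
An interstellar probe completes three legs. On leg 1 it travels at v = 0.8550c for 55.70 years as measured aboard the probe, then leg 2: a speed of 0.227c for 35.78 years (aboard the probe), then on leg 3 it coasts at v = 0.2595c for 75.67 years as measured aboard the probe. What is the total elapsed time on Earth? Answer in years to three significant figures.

Leg 1: γ = 1/√(1 − 0.8550²) = 1/√0.2690 = 1.928; Δt_1 = 1.928 × 55.70 = 107.4 years.
Leg 2: γ = 1/√(1 − 0.227²) = 1/√0.9485 = 1.027; Δt_2 = 1.027 × 35.78 = 36.74 years.
Leg 3: γ = 1/√(1 − 0.2595²) = 1/√0.9327 = 1.035; Δt_3 = 1.035 × 75.67 = 78.35 years.
Total: 107.4 + 36.74 + 78.35 years.

Δt = 222 years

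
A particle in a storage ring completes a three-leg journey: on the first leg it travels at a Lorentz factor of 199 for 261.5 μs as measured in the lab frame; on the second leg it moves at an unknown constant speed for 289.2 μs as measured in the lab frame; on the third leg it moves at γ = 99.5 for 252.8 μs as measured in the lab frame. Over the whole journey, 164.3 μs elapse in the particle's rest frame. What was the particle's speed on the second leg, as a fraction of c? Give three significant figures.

β = 0.832

Leg 1: γ = 199; τ_1 = 261.5/199.0 = 1.314 μs.
Leg 2: speed unknown; τ_2 = 289.2/γ_2.
Leg 3: γ = 99.5; τ_3 = 252.8/99.50 = 2.541 μs.
Total proper time: 1.314 + τ_2 + 2.541 = 164.3, so τ_2 = 164.3 − 3.855 = 160.4 μs.
γ_2 = 289.2/160.4 = 1.802; β = √(1 − 1/γ²) = √0.6922.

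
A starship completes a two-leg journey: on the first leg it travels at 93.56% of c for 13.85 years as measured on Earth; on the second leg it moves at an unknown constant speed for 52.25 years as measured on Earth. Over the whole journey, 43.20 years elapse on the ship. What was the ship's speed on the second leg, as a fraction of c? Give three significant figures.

Leg 1: β = 0.9356; γ = 1/√(1 − 0.9356²) = 1/√0.1247 = 2.832; τ_1 = 13.85/2.832 = 4.890 years.
Leg 2: speed unknown; τ_2 = 52.25/γ_2.
Total proper time: 4.890 + τ_2 = 43.20, so τ_2 = 43.20 − 4.890 = 38.31 years.
γ_2 = 52.25/38.31 = 1.364; β = √(1 − 1/γ²) = √0.4624.

β = 0.680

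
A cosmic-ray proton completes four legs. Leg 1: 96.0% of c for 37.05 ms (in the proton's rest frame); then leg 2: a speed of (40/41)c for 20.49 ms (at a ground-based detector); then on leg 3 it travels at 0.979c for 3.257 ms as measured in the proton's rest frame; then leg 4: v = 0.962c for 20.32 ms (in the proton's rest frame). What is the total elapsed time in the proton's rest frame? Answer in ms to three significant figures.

Leg 1: 37.05 ms is already measured in the proton's rest frame.
Leg 2: γ = 1/√(1 − (40/41)²) = 41/9 ≈ 4.556; τ_2 = 20.49/4.556 = 4.498 ms.
Leg 3: 3.257 ms is already measured in the proton's rest frame.
Leg 4: 20.32 ms is already measured in the proton's rest frame.
Total: 37.05 + 4.498 + 3.257 + 20.32 ms.

τ = 65.1 ms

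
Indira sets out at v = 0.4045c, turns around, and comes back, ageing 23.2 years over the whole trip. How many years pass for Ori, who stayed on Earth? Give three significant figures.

Δt = 25.4 years

γ = 1/√(1 − 0.4045²) = 1/√0.8364 = 1.093
Earth-frame duration is the dilated interval: Δt = γτ = 1.093 × 23.2 years.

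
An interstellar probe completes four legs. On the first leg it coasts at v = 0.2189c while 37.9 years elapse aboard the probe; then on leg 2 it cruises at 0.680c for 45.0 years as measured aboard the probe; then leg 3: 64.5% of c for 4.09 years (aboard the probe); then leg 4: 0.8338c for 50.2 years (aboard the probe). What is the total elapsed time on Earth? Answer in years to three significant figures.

Leg 1: γ = 1/√(1 − 0.2189²) = 1/√0.9521 = 1.025; Δt_1 = 1.025 × 37.9 = 38.84 years.
Leg 2: γ = 1/√(1 − 0.680²) = 1/√0.5376 = 1.364; Δt_2 = 1.364 × 45.0 = 61.37 years.
Leg 3: β = 0.645; γ = 1/√(1 − 0.645²) = 1/√0.5840 = 1.309; Δt_3 = 1.309 × 4.09 = 5.352 years.
Leg 4: γ = 1/√(1 − 0.8338²) = 1/√0.3048 = 1.811; Δt_4 = 1.811 × 50.2 = 90.93 years.
Total: 38.84 + 61.37 + 5.352 + 90.93 years.

Δt = 196 years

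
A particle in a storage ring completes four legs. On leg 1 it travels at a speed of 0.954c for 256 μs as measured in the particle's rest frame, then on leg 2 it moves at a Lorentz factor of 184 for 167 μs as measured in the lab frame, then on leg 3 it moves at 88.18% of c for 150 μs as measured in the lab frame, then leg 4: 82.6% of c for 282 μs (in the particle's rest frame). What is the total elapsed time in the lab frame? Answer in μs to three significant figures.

Δt = 1670 μs

Leg 1: γ = 1/√(1 − 0.954²) = 1/√0.08988 = 3.335; Δt_1 = 3.335 × 256 = 853.9 μs.
Leg 2: 167 μs is already measured in the lab frame.
Leg 3: 150 μs is already measured in the lab frame.
Leg 4: β = 0.826; γ = 1/√(1 − 0.826²) = 1/√0.3177 = 1.774; Δt_4 = 1.774 × 282 = 500.3 μs.
Total: 853.9 + 167.0 + 150.0 + 500.3 μs.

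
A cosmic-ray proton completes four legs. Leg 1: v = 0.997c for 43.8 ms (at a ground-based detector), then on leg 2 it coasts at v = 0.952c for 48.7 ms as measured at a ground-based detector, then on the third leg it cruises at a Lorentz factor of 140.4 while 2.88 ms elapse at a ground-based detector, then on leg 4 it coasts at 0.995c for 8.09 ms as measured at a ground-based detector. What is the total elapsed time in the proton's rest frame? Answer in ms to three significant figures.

τ = 19.1 ms

Leg 1: γ = 1/√(1 − 0.997²) = 1/√0.005991 = 12.92; τ_1 = 43.8/12.92 = 3.390 ms.
Leg 2: γ = 1/√(1 − 0.952²) = 1/√0.09370 = 3.267; τ_2 = 48.7/3.267 = 14.91 ms.
Leg 3: γ = 140.4; τ_3 = 2.88/140.4 = 0.02051 ms.
Leg 4: γ = 1/√(1 − 0.995²) = 1/√0.009975 = 10.01; τ_4 = 8.09/10.01 = 0.8080 ms.
Total: 3.390 + 14.91 + 0.02051 + 0.8080 ms.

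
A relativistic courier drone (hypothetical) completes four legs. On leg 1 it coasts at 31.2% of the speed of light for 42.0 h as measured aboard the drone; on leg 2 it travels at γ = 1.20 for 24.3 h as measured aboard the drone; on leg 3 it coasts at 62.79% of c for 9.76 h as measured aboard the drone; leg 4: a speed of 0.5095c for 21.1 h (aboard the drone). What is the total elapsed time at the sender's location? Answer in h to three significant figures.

Leg 1: β = 0.312; γ = 1/√(1 − 0.312²) = 1/√0.9027 = 1.053; Δt_1 = 1.053 × 42.0 = 44.21 h.
Leg 2: γ = 1.20; Δt_2 = 1.200 × 24.3 = 29.16 h.
Leg 3: β = 0.6279; γ = 1/√(1 − 0.6279²) = 1/√0.6057 = 1.285; Δt_3 = 1.285 × 9.76 = 12.54 h.
Leg 4: γ = 1/√(1 − 0.5095²) = 1/√0.7404 = 1.162; Δt_4 = 1.162 × 21.1 = 24.52 h.
Total: 44.21 + 29.16 + 12.54 + 24.52 h.

Δt = 110 h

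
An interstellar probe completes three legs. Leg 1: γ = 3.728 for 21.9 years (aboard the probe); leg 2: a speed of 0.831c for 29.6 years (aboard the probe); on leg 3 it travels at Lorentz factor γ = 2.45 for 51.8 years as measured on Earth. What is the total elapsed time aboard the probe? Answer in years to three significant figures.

τ = 72.6 years

Leg 1: 21.9 years is already measured aboard the probe.
Leg 2: 29.6 years is already measured aboard the probe.
Leg 3: γ = 2.45; τ_3 = 51.8/2.450 = 21.14 years.
Total: 21.90 + 29.60 + 21.14 years.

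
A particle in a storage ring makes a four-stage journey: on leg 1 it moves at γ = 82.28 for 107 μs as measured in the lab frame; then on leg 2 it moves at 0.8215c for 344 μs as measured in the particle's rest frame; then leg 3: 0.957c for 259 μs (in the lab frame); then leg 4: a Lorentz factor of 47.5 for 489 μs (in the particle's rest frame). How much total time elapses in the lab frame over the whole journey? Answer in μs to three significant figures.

Δt = 2.42×10⁴ μs

Leg 1: 107 μs is already measured in the lab frame.
Leg 2: γ = 1/√(1 − 0.8215²) = 1/√0.3251 = 1.754; Δt_2 = 1.754 × 344 = 603.3 μs.
Leg 3: 259 μs is already measured in the lab frame.
Leg 4: γ = 47.5; Δt_4 = 47.50 × 489 = 2.323×10⁴ μs.
Total: 107.0 + 603.3 + 259.0 + 2.323×10⁴ μs.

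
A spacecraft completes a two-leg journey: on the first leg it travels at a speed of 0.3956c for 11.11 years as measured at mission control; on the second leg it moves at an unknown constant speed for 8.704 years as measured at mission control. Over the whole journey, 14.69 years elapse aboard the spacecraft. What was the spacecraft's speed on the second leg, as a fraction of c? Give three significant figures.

Leg 1: γ = 1/√(1 − 0.3956²) = 1/√0.8435 = 1.089; τ_1 = 11.11/1.089 = 10.20 years.
Leg 2: speed unknown; τ_2 = 8.704/γ_2.
Total proper time: 10.20 + τ_2 = 14.69, so τ_2 = 14.69 − 10.20 = 4.486 years.
γ_2 = 8.704/4.486 = 1.940; β = √(1 − 1/γ²) = √0.7343.

β = 0.857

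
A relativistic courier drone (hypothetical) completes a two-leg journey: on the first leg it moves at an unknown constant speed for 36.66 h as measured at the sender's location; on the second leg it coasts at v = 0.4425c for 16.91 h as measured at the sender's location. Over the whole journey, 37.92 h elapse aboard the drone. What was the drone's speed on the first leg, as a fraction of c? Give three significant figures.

β = 0.784

Leg 1: speed unknown; τ_1 = 36.66/γ_1.
Leg 2: γ = 1/√(1 − 0.4425²) = 1/√0.8042 = 1.115; τ_2 = 16.91/1.115 = 15.16 h.
Total proper time: τ_1 + 15.16 = 37.92, so τ_1 = 37.92 − 15.16 = 22.76 h.
γ_1 = 36.66/22.76 = 1.611; β = √(1 − 1/γ²) = √0.6147.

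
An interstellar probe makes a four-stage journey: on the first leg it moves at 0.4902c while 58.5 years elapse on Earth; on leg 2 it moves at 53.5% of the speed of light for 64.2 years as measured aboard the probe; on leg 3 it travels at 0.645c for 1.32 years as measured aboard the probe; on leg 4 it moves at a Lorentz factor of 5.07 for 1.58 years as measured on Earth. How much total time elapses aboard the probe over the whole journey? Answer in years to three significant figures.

τ = 117 years

Leg 1: γ = 1/√(1 − 0.4902²) = 1/√0.7597 = 1.147; τ_1 = 58.5/1.147 = 50.99 years.
Leg 2: 64.2 years is already measured aboard the probe.
Leg 3: 1.32 years is already measured aboard the probe.
Leg 4: γ = 5.07; τ_4 = 1.58/5.070 = 0.3116 years.
Total: 50.99 + 64.20 + 1.320 + 0.3116 years.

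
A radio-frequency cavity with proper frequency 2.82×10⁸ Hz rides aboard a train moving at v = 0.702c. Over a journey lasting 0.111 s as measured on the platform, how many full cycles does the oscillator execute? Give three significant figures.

N = 2.23×10⁷

γ = 1/√(1 − 0.702²) = 1/√0.5072 = 1.404
The oscillator's own cycle count is N = f × τ where τ is the proper time on the train. τ = Δt/γ = 0.111/1.404 = 0.07905 s = 7.905×10⁻² s.
N = 2.82×10⁸ × 7.905×10⁻² = 2.229×10⁷.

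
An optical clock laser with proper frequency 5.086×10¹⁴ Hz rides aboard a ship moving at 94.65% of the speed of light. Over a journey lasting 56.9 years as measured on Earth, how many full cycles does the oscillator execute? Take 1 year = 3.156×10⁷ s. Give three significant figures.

β = 0.9465; γ = 1/√(1 − 0.9465²) = 1/√0.1041 = 3.099
The oscillator's own cycle count is N = f × τ where τ is the proper time on the ship. τ = Δt/γ = 56.9/3.099 = 18.36 years = 5.795×10⁸ s.
N = 5.086×10¹⁴ × 5.795×10⁸ = 2.947×10²³.

N = 2.95×10²³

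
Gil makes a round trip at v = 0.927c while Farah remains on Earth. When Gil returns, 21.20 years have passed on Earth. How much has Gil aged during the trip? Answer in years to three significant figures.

τ = 7.95 years

γ = 1/√(1 − 0.927²) = 1/√0.1407 = 2.666
Gil's clock measures proper time along the trip: τ = Δt/γ = 21.20/2.666 years.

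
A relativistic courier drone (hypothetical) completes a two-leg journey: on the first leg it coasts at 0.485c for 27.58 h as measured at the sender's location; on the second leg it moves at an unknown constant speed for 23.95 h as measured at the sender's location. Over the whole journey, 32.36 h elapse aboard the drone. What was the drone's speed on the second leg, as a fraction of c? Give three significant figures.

Leg 1: γ = 1/√(1 − 0.485²) = 1/√0.7648 = 1.143; τ_1 = 27.58/1.143 = 24.12 h.
Leg 2: speed unknown; τ_2 = 23.95/γ_2.
Total proper time: 24.12 + τ_2 = 32.36, so τ_2 = 32.36 − 24.12 = 8.241 h.
γ_2 = 23.95/8.241 = 2.906; β = √(1 − 1/γ²) = √0.8816.

β = 0.939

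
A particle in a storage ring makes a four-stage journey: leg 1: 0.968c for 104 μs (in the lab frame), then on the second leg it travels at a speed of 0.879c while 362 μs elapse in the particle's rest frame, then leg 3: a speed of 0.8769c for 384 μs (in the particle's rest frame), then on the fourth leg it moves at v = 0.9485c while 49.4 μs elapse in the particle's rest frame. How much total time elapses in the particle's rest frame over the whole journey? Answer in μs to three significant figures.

Leg 1: γ = 1/√(1 − 0.968²) = 1/√0.06298 = 3.985; τ_1 = 104/3.985 = 26.10 μs.
Leg 2: 362 μs is already measured in the particle's rest frame.
Leg 3: 384 μs is already measured in the particle's rest frame.
Leg 4: 49.4 μs is already measured in the particle's rest frame.
Total: 26.10 + 362.0 + 384.0 + 49.40 μs.

τ = 821 μs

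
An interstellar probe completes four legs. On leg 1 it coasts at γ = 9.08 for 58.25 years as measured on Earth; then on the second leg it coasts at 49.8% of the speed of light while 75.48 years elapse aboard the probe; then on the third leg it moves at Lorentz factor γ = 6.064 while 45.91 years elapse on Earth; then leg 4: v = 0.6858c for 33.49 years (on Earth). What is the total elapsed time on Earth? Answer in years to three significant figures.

Δt = 225 years

Leg 1: 58.25 years is already measured on Earth.
Leg 2: β = 0.498; γ = 1/√(1 − 0.498²) = 1/√0.7520 = 1.153; Δt_2 = 1.153 × 75.48 = 87.04 years.
Leg 3: 45.91 years is already measured on Earth.
Leg 4: 33.49 years is already measured on Earth.
Total: 58.25 + 87.04 + 45.91 + 33.49 years.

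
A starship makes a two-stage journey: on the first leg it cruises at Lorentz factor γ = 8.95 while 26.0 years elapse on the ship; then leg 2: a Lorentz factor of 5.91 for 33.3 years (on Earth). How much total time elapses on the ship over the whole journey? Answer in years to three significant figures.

Leg 1: 26.0 years is already measured on the ship.
Leg 2: γ = 5.91; τ_2 = 33.3/5.910 = 5.635 years.
Total: 26.00 + 5.635 years.

τ = 31.6 years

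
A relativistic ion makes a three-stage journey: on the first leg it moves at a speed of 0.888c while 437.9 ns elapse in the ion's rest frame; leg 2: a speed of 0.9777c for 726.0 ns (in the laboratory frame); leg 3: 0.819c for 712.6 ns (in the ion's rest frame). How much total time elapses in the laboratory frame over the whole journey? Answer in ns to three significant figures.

Leg 1: γ = 1/√(1 − 0.888²) = 1/√0.2115 = 2.175; Δt_1 = 2.175 × 437.9 = 952.3 ns.
Leg 2: 726.0 ns is already measured in the laboratory frame.
Leg 3: γ = 1/√(1 − 0.819²) = 1/√0.3292 = 1.743; Δt_3 = 1.743 × 712.6 = 1242 ns.
Total: 952.3 + 726.0 + 1242 ns.

Δt = 2920 ns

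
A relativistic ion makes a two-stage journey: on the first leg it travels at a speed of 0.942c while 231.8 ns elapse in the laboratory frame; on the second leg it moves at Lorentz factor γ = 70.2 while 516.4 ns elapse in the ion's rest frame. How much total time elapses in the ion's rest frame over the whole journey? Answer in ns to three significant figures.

τ = 594 ns

Leg 1: γ = 1/√(1 − 0.942²) = 1/√0.1126 = 2.980; τ_1 = 231.8/2.980 = 77.80 ns.
Leg 2: 516.4 ns is already measured in the ion's rest frame.
Total: 77.80 + 516.4 ns.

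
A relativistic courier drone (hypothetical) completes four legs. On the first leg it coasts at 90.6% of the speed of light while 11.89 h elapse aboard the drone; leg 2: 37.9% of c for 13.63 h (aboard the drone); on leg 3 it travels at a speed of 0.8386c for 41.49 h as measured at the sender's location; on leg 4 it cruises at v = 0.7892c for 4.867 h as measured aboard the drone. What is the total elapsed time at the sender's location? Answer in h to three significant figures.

Leg 1: β = 0.906; γ = 1/√(1 − 0.906²) = 1/√0.1792 = 2.363; Δt_1 = 2.363 × 11.89 = 28.09 h.
Leg 2: β = 0.379; γ = 1/√(1 − 0.379²) = 1/√0.8564 = 1.081; Δt_2 = 1.081 × 13.63 = 14.73 h.
Leg 3: 41.49 h is already measured at the sender's location.
Leg 4: γ = 1/√(1 − 0.7892²) = 1/√0.3772 = 1.628; Δt_4 = 1.628 × 4.867 = 7.925 h.
Total: 28.09 + 14.73 + 41.49 + 7.925 h.

Δt = 92.2 h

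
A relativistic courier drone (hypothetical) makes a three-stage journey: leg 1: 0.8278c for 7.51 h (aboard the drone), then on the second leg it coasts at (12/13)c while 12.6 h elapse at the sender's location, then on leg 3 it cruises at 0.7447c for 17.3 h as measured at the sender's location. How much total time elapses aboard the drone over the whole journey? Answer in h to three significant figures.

τ = 23.9 h

Leg 1: 7.51 h is already measured aboard the drone.
Leg 2: γ = 1/√(1 − (12/13)²) = 13/5 = 2.600; τ_2 = 12.6/2.600 = 4.846 h.
Leg 3: γ = 1/√(1 − 0.7447²) = 1/√0.4454 = 1.498; τ_3 = 17.3/1.498 = 11.55 h.
Total: 7.510 + 4.846 + 11.55 h.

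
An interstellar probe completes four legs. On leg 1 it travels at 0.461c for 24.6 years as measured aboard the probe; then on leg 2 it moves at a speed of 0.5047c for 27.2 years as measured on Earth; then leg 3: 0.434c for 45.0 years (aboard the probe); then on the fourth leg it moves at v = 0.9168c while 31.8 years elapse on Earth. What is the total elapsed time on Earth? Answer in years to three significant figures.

Leg 1: γ = 1/√(1 − 0.461²) = 1/√0.7875 = 1.127; Δt_1 = 1.127 × 24.6 = 27.72 years.
Leg 2: 27.2 years is already measured on Earth.
Leg 3: γ = 1/√(1 − 0.434²) = 1/√0.8116 = 1.110; Δt_3 = 1.110 × 45.0 = 49.95 years.
Leg 4: 31.8 years is already measured on Earth.
Total: 27.72 + 27.20 + 49.95 + 31.80 years.

Δt = 137 years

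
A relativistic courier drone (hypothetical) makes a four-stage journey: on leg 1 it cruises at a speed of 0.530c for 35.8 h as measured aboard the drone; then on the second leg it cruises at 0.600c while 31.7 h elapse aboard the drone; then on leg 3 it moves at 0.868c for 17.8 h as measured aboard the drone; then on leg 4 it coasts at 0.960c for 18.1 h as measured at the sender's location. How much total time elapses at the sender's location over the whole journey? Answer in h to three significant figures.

Leg 1: γ = 1/√(1 − 0.530²) = 1/√0.7191 = 1.179; Δt_1 = 1.179 × 35.8 = 42.22 h.
Leg 2: γ = 1/√(1 − 0.600²) = 5/4 = 1.250; Δt_2 = 1.250 × 31.7 = 39.62 h.
Leg 3: γ = 1/√(1 − 0.868²) = 1/√0.2466 = 2.014; Δt_3 = 2.014 × 17.8 = 35.85 h.
Leg 4: 18.1 h is already measured at the sender's location.
Total: 42.22 + 39.62 + 35.85 + 18.10 h.

Δt = 136 h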